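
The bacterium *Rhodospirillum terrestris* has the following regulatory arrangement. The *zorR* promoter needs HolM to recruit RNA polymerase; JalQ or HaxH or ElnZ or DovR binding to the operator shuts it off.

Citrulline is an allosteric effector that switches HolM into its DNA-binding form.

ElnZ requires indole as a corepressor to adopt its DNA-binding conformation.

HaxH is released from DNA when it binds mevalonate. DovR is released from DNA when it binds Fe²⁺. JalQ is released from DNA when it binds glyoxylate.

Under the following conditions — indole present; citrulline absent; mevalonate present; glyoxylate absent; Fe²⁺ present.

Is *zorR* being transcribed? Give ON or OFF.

Citrulline is absent, so HolM is inactive.
Glyoxylate is absent, so JalQ is active.
Mevalonate is present, so HaxH is inactive.
Indole is present, so ElnZ is active.
Fe²⁺ is present, so DovR is inactive.
With repressor JalQ bound, *zorR* is not transcribed.

OFF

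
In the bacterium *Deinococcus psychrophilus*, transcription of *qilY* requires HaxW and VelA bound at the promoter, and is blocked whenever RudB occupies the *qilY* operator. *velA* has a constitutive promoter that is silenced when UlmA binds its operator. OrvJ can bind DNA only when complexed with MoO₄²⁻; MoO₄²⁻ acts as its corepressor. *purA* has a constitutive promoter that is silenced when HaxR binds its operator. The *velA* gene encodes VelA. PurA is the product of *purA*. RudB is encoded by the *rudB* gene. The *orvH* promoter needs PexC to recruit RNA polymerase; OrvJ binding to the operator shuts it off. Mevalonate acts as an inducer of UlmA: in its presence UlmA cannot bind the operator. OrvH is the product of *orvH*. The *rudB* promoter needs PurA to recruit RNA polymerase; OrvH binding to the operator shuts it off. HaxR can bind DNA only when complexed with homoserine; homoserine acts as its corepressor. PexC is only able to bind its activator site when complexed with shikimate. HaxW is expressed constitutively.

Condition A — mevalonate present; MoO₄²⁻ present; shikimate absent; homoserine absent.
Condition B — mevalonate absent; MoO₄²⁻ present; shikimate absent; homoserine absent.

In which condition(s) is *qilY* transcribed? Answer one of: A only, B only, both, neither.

neither

Condition A:
HaxW is produced constitutively and is active.
Mevalonate is present, so UlmA is inactive.
With no repressor bound, *velA* is transcribed.
So VelA is produced and active.
MoO₄²⁻ is present, so OrvJ is active.
Shikimate is absent, so PexC is inactive.
With repressor OrvJ bound, *orvH* is not transcribed.
So OrvH is not produced.
Homoserine is absent, so HaxR is inactive.
With no repressor bound, *purA* is transcribed.
So PurA is produced and active.
No repressor is bound and PurA is active, so *rudB* is transcribed.
So RudB is produced and active.
With repressor RudB bound, *qilY* is not transcribed.
→ *qilY* is OFF in A.
Condition B:
HaxW is produced constitutively and is active.
Mevalonate is absent, so UlmA is active.
With repressor UlmA bound, *velA* is not transcribed.
So VelA is not produced.
MoO₄²⁻ is present, so OrvJ is active.
Shikimate is absent, so PexC is inactive.
With repressor OrvJ bound, *orvH* is not transcribed.
So OrvH is not produced.
Homoserine is absent, so HaxR is inactive.
With no repressor bound, *purA* is transcribed.
So PurA is produced and active.
No repressor is bound and PurA is active, so *rudB* is transcribed.
So RudB is produced and active.
With repressor RudB bound, *qilY* is not transcribed.
→ *qilY* is OFF in B.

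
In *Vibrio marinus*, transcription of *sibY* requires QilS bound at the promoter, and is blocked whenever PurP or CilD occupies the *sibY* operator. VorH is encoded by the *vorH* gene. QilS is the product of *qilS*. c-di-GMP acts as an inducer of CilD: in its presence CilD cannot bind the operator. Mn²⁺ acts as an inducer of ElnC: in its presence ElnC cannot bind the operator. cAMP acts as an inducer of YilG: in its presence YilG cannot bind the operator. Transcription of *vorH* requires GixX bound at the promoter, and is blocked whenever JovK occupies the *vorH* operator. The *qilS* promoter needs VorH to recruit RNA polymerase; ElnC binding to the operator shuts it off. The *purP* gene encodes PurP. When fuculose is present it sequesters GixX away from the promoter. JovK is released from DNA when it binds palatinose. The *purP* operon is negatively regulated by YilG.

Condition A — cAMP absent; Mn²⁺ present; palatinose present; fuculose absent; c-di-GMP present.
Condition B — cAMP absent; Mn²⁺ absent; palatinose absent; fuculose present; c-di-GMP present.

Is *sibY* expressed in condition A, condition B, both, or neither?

A only

Condition A:
cAMP is absent, so YilG is active.
With repressor YilG bound, *purP* is not transcribed.
So PurP is not produced.
Mn²⁺ is present, so ElnC is inactive.
Palatinose is present, so JovK is inactive.
Fuculose is absent, so GixX is active.
No repressor is bound and GixX is active, so *vorH* is transcribed.
So VorH is produced and active.
No repressor is bound and VorH is active, so *qilS* is transcribed.
So QilS is produced and active.
c-di-GMP is present, so CilD is inactive.
No repressor is bound and QilS is active, so *sibY* is transcribed.
→ *sibY* is ON in A.
Condition B:
cAMP is absent, so YilG is active.
With repressor YilG bound, *purP* is not transcribed.
So PurP is not produced.
Mn²⁺ is absent, so ElnC is active.
Palatinose is absent, so JovK is active.
Fuculose is present, so GixX is inactive.
With repressor JovK bound, *vorH* is not transcribed.
So VorH is not produced.
With repressor ElnC bound, *qilS* is not transcribed.
So QilS is not produced.
c-di-GMP is present, so CilD is inactive.
Required activator QilS is absent, so *sibY* is not transcribed.
→ *sibY* is OFF in B.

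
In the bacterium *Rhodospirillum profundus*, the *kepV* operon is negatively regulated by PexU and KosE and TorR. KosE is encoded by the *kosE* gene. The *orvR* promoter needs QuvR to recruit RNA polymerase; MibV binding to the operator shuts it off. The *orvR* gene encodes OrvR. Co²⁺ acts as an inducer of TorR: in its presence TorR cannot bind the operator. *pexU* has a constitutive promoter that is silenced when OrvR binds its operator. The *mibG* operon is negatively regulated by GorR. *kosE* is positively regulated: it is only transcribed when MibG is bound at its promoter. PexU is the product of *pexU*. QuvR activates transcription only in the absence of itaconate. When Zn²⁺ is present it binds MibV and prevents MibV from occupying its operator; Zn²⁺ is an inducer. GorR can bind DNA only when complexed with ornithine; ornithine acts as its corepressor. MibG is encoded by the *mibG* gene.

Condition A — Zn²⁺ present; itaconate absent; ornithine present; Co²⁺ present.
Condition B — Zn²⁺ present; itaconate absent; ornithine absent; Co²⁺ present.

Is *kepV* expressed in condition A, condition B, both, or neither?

A only

Condition A:
Zn²⁺ is present, so MibV is inactive.
Itaconate is absent, so QuvR is active.
No repressor is bound and QuvR is active, so *orvR* is transcribed.
So OrvR is produced and active.
With repressor OrvR bound, *pexU* is not transcribed.
So PexU is not produced.
Ornithine is present, so GorR is active.
With repressor GorR bound, *mibG* is not transcribed.
So MibG is not produced.
Required activator MibG is absent, so *kosE* is not transcribed.
So KosE is not produced.
Co²⁺ is present, so TorR is inactive.
With no repressor bound, *kepV* is transcribed.
→ *kepV* is ON in A.
Condition B:
Zn²⁺ is present, so MibV is inactive.
Itaconate is absent, so QuvR is active.
No repressor is bound and QuvR is active, so *orvR* is transcribed.
So OrvR is produced and active.
With repressor OrvR bound, *pexU* is not transcribed.
So PexU is not produced.
Ornithine is absent, so GorR is inactive.
With no repressor bound, *mibG* is transcribed.
So MibG is produced and active.
No repressor is bound and MibG is active, so *kosE* is transcribed.
So KosE is produced and active.
Co²⁺ is present, so TorR is inactive.
With repressor KosE bound, *kepV* is not transcribed.
→ *kepV* is OFF in B.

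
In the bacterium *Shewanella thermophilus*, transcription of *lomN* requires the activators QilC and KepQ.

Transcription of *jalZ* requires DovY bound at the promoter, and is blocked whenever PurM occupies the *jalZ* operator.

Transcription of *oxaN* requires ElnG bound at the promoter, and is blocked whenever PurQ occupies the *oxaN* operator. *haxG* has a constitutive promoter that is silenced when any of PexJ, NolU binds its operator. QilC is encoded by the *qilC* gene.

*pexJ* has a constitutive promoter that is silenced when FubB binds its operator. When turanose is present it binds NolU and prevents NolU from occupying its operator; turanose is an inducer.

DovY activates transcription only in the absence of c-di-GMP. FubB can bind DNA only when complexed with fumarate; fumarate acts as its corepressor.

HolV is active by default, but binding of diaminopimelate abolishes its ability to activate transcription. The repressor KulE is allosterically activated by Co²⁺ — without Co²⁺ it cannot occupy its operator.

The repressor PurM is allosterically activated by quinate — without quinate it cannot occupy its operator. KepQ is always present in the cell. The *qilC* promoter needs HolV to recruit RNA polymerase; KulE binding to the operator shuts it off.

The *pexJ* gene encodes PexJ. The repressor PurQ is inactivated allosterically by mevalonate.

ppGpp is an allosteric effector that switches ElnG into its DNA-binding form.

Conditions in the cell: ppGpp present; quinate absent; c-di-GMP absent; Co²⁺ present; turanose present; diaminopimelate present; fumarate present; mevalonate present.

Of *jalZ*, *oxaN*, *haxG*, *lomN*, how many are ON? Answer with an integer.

Quinate is absent, so PurM is inactive.
c-di-GMP is absent, so DovY is active.
No repressor is bound and DovY is active, so *jalZ* is transcribed.
→ *jalZ* is ON.
Mevalonate is present, so PurQ is inactive.
ppGpp is present, so ElnG is active.
No repressor is bound and ElnG is active, so *oxaN* is transcribed.
→ *oxaN* is ON.
Fumarate is present, so FubB is active.
With repressor FubB bound, *pexJ* is not transcribed.
So PexJ is not produced.
Turanose is present, so NolU is inactive.
With no repressor bound, *haxG* is transcribed.
→ *haxG* is ON.
Co²⁺ is present, so KulE is active.
Diaminopimelate is present, so HolV is inactive.
With repressor KulE bound, *qilC* is not transcribed.
So QilC is not produced.
KepQ is produced constitutively and is active.
Required activator QilC is absent, so *lomN* is not transcribed.
→ *lomN* is OFF.
3 of the 4 genes are transcribed.

3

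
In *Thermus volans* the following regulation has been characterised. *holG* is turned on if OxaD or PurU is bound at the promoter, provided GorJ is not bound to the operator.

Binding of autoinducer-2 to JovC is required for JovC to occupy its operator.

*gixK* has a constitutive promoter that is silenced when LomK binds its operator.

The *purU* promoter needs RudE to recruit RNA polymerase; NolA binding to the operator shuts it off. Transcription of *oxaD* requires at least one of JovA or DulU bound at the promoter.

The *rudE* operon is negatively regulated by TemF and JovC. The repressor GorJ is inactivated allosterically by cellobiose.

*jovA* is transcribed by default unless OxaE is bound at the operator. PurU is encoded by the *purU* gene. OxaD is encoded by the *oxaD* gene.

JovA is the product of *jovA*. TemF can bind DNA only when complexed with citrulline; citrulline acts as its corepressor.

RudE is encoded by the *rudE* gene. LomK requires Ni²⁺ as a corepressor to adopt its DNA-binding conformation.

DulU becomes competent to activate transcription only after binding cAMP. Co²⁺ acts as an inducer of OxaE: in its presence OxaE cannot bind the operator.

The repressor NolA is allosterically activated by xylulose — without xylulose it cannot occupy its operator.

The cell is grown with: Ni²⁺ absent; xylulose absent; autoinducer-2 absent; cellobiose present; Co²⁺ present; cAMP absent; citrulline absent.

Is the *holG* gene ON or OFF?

ON

Cellobiose is present, so GorJ is inactive.
Co²⁺ is present, so OxaE is inactive.
With no repressor bound, *jovA* is transcribed.
So JovA is produced and active.
cAMP is absent, so DulU is inactive.
Activator JovA is present, so *oxaD* is transcribed.
So OxaD is produced and active.
Xylulose is absent, so NolA is inactive.
Citrulline is absent, so TemF is inactive.
Autoinducer-2 is absent, so JovC is inactive.
With no repressor bound, *rudE* is transcribed.
So RudE is produced and active.
No repressor is bound and RudE is active, so *purU* is transcribed.
So PurU is produced and active.
Activator OxaD is present, so *holG* is transcribed.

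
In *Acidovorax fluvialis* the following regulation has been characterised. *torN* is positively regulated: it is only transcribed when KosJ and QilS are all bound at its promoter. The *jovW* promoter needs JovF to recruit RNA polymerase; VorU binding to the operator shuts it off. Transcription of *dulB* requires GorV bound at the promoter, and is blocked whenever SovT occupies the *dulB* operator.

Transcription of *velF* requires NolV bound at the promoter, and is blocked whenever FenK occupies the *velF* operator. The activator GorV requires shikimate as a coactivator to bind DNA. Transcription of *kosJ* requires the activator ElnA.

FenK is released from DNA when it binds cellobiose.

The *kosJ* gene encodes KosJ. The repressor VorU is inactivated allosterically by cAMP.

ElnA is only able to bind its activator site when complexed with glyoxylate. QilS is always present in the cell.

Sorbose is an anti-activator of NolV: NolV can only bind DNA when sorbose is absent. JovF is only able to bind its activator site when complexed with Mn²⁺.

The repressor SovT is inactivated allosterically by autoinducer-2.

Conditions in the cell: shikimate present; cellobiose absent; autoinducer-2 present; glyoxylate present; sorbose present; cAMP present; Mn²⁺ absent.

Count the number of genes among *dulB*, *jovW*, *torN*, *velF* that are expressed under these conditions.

Shikimate is present, so GorV is active.
Autoinducer-2 is present, so SovT is inactive.
No repressor is bound and GorV is active, so *dulB* is transcribed.
→ *dulB* is ON.
Mn²⁺ is absent, so JovF is inactive.
cAMP is present, so VorU is inactive.
Required activator JovF is absent, so *jovW* is not transcribed.
→ *jovW* is OFF.
Glyoxylate is present, so ElnA is active.
No repressor is bound and ElnA is active, so *kosJ* is transcribed.
So KosJ is produced and active.
QilS is produced constitutively and is active.
No repressor is bound and KosJ and QilS are active, so *torN* is transcribed.
→ *torN* is ON.
Sorbose is present, so NolV is inactive.
Cellobiose is absent, so FenK is active.
With repressor FenK bound, *velF* is not transcribed.
→ *velF* is OFF.
2 of the 4 genes are transcribed.

2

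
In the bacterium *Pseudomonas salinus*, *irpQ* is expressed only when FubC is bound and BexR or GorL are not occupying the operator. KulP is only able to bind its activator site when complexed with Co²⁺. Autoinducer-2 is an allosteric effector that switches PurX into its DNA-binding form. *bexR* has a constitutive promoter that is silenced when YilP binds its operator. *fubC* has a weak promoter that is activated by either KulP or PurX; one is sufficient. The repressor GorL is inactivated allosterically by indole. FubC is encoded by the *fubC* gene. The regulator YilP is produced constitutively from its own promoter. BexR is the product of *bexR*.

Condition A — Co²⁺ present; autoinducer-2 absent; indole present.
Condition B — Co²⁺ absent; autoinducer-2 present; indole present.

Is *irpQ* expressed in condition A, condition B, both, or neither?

both

Condition A:
YilP is produced constitutively and is active.
With repressor YilP bound, *bexR* is not transcribed.
So BexR is not produced.
Co²⁺ is present, so KulP is active.
Autoinducer-2 is absent, so PurX is inactive.
Activator KulP is present, so *fubC* is transcribed.
So FubC is produced and active.
Indole is present, so GorL is inactive.
No repressor is bound and FubC is active, so *irpQ* is transcribed.
→ *irpQ* is ON in A.
Condition B:
YilP is produced constitutively and is active.
With repressor YilP bound, *bexR* is not transcribed.
So BexR is not produced.
Co²⁺ is absent, so KulP is inactive.
Autoinducer-2 is present, so PurX is active.
Activator PurX is present, so *fubC* is transcribed.
So FubC is produced and active.
Indole is present, so GorL is inactive.
No repressor is bound and FubC is active, so *irpQ* is transcribed.
→ *irpQ* is ON in B.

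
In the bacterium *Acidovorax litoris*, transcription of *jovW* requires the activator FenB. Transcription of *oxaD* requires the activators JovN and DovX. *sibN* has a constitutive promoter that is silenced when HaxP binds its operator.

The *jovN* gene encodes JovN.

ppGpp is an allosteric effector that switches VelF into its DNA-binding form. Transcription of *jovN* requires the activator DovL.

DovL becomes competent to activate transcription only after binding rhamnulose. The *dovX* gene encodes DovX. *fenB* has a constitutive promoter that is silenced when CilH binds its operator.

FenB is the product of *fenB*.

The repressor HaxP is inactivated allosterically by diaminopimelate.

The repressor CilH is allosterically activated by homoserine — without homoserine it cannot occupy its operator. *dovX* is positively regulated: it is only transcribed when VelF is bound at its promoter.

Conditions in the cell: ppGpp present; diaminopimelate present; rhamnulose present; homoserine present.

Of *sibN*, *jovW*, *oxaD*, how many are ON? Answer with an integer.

2

Diaminopimelate is present, so HaxP is inactive.
With no repressor bound, *sibN* is transcribed.
→ *sibN* is ON.
Homoserine is present, so CilH is active.
With repressor CilH bound, *fenB* is not transcribed.
So FenB is not produced.
Required activator FenB is absent, so *jovW* is not transcribed.
→ *jovW* is OFF.
Rhamnulose is present, so DovL is active.
No repressor is bound and DovL is active, so *jovN* is transcribed.
So JovN is produced and active.
ppGpp is present, so VelF is active.
No repressor is bound and VelF is active, so *dovX* is transcribed.
So DovX is produced and active.
No repressor is bound and JovN and DovX are active, so *oxaD* is transcribed.
→ *oxaD* is ON.
2 of the 3 genes are transcribed.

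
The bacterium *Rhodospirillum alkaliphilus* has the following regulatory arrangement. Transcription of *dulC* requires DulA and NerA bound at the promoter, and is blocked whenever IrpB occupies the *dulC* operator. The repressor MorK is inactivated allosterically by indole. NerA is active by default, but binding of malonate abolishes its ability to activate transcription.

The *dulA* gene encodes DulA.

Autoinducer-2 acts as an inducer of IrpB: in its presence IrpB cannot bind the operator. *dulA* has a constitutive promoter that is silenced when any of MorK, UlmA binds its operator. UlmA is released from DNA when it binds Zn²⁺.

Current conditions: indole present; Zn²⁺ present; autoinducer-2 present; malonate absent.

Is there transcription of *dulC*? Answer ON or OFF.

ON

Indole is present, so MorK is inactive.
Zn²⁺ is present, so UlmA is inactive.
With no repressor bound, *dulA* is transcribed.
So DulA is produced and active.
Autoinducer-2 is present, so IrpB is inactive.
Malonate is absent, so NerA is active.
No repressor is bound and DulA and NerA are active, so *dulC* is transcribed.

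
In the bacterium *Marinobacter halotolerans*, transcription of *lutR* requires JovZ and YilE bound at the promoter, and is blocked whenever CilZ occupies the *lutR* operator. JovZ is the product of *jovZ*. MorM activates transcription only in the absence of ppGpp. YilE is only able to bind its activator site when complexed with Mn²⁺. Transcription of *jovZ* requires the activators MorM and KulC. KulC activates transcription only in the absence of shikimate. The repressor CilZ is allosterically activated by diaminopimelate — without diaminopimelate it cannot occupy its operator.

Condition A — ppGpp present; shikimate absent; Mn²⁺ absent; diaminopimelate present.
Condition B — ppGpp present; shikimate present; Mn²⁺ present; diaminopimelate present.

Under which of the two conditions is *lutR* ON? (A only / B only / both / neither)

Condition A:
ppGpp is present, so MorM is inactive.
Shikimate is absent, so KulC is active.
Required activator MorM is absent, so *jovZ* is not transcribed.
So JovZ is not produced.
Mn²⁺ is absent, so YilE is inactive.
Diaminopimelate is present, so CilZ is active.
With repressor CilZ bound, *lutR* is not transcribed.
→ *lutR* is OFF in A.
Condition B:
ppGpp is present, so MorM is inactive.
Shikimate is present, so KulC is inactive.
Required activator MorM is absent, so *jovZ* is not transcribed.
So JovZ is not produced.
Mn²⁺ is present, so YilE is active.
Diaminopimelate is present, so CilZ is active.
With repressor CilZ bound, *lutR* is not transcribed.
→ *lutR* is OFF in B.

neither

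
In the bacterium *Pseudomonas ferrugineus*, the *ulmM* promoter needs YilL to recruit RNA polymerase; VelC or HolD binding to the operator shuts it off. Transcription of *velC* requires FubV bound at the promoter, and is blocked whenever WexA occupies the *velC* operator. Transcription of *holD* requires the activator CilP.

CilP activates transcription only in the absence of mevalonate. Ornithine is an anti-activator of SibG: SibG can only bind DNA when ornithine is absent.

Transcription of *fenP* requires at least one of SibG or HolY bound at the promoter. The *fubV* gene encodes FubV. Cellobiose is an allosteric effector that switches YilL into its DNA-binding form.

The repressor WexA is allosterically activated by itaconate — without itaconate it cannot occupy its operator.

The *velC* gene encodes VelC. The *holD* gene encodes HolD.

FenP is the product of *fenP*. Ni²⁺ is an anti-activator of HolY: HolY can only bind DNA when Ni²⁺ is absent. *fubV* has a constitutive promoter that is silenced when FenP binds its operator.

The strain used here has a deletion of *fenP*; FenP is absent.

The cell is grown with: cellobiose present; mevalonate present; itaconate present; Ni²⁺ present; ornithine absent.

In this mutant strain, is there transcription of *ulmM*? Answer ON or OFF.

ON

FenP is non-functional in this strain, so it has no effect.
With no repressor bound, *fubV* is transcribed.
So FubV is produced and active.
Itaconate is present, so WexA is active.
With repressor WexA bound, *velC* is not transcribed.
So VelC is not produced.
Cellobiose is present, so YilL is active.
Mevalonate is present, so CilP is inactive.
Required activator CilP is absent, so *holD* is not transcribed.
So HolD is not produced.
No repressor is bound and YilL is active, so *ulmM* is transcribed.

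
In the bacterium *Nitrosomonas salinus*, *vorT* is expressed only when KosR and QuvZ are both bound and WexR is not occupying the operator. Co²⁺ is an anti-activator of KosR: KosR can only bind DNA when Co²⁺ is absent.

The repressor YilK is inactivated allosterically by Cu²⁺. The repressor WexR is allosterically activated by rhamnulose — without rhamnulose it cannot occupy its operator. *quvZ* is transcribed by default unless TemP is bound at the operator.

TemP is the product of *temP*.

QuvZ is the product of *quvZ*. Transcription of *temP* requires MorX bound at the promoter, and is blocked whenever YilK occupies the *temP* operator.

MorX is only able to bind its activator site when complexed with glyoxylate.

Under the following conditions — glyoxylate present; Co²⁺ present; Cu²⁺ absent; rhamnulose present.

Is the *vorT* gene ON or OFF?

OFF

Rhamnulose is present, so WexR is active.
Co²⁺ is present, so KosR is inactive.
Cu²⁺ is absent, so YilK is active.
Glyoxylate is present, so MorX is active.
With repressor YilK bound, *temP* is not transcribed.
So TemP is not produced.
With no repressor bound, *quvZ* is transcribed.
So QuvZ is produced and active.
With repressor WexR bound, *vorT* is not transcribed.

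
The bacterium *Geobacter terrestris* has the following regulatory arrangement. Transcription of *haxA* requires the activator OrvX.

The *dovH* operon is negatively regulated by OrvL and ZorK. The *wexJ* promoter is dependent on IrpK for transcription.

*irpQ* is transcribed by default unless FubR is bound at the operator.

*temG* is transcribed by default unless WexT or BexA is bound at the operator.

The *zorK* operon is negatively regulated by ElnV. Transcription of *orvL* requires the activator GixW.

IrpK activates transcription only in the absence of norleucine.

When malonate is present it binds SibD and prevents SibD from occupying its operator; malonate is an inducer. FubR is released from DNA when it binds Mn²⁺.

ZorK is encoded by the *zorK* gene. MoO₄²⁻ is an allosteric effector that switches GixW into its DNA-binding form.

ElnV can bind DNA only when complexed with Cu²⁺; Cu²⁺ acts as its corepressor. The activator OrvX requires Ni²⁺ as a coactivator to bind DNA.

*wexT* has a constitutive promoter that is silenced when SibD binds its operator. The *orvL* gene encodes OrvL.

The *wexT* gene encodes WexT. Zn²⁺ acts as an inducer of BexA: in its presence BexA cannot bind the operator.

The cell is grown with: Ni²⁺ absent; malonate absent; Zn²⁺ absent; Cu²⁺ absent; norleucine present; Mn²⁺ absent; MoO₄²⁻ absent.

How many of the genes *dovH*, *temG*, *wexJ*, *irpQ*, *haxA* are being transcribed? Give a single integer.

0

MoO₄²⁻ is absent, so GixW is inactive.
Required activator GixW is absent, so *orvL* is not transcribed.
So OrvL is not produced.
Cu²⁺ is absent, so ElnV is inactive.
With no repressor bound, *zorK* is transcribed.
So ZorK is produced and active.
With repressor ZorK bound, *dovH* is not transcribed.
→ *dovH* is OFF.
Malonate is absent, so SibD is active.
With repressor SibD bound, *wexT* is not transcribed.
So WexT is not produced.
Zn²⁺ is absent, so BexA is active.
With repressor BexA bound, *temG* is not transcribed.
→ *temG* is OFF.
Norleucine is present, so IrpK is inactive.
Required activator IrpK is absent, so *wexJ* is not transcribed.
→ *wexJ* is OFF.
Mn²⁺ is absent, so FubR is active.
With repressor FubR bound, *irpQ* is not transcribed.
→ *irpQ* is OFF.
Ni²⁺ is absent, so OrvX is inactive.
Required activator OrvX is absent, so *haxA* is not transcribed.
→ *haxA* is OFF.
0 of the 5 genes are transcribed.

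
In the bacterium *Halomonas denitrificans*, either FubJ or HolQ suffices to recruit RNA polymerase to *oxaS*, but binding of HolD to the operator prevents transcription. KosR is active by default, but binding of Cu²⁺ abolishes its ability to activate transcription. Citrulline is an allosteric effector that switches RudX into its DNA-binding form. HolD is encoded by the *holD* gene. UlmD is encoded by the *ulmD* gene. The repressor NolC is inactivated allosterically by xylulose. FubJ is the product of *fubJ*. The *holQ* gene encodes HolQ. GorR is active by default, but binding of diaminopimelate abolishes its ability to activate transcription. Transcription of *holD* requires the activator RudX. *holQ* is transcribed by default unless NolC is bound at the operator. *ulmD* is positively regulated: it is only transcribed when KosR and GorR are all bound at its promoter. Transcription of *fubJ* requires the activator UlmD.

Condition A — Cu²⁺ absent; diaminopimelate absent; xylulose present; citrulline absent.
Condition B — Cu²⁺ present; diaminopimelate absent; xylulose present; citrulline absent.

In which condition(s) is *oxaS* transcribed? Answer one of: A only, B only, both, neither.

Condition A:
Cu²⁺ is absent, so KosR is active.
Diaminopimelate is absent, so GorR is active.
No repressor is bound and KosR and GorR are active, so *ulmD* is transcribed.
So UlmD is produced and active.
No repressor is bound and UlmD is active, so *fubJ* is transcribed.
So FubJ is produced and active.
Xylulose is present, so NolC is inactive.
With no repressor bound, *holQ* is transcribed.
So HolQ is produced and active.
Citrulline is absent, so RudX is inactive.
Required activator RudX is absent, so *holD* is not transcribed.
So HolD is not produced.
Activator FubJ is present, so *oxaS* is transcribed.
→ *oxaS* is ON in A.
Condition B:
Cu²⁺ is present, so KosR is inactive.
Diaminopimelate is absent, so GorR is active.
Required activator KosR is absent, so *ulmD* is not transcribed.
So UlmD is not produced.
Required activator UlmD is absent, so *fubJ* is not transcribed.
So FubJ is not produced.
Xylulose is present, so NolC is inactive.
With no repressor bound, *holQ* is transcribed.
So HolQ is produced and active.
Citrulline is absent, so RudX is inactive.
Required activator RudX is absent, so *holD* is not transcribed.
So HolD is not produced.
Activator HolQ is present, so *oxaS* is transcribed.
→ *oxaS* is ON in B.

both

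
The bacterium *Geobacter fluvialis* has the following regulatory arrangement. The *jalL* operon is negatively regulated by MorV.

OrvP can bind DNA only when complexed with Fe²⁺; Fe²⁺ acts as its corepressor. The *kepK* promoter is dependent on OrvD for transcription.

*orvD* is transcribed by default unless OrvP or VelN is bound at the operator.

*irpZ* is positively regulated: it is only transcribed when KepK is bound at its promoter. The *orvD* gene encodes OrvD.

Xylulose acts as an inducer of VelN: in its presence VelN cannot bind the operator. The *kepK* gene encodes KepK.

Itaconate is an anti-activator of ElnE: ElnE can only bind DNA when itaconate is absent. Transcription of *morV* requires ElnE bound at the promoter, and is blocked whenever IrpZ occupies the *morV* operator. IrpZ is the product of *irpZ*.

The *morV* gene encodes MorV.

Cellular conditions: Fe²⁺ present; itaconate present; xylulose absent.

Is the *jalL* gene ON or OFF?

Fe²⁺ is present, so OrvP is active.
Xylulose is absent, so VelN is active.
With repressor OrvP bound, *orvD* is not transcribed.
So OrvD is not produced.
Required activator OrvD is absent, so *kepK* is not transcribed.
So KepK is not produced.
Required activator KepK is absent, so *irpZ* is not transcribed.
So IrpZ is not produced.
Itaconate is present, so ElnE is inactive.
Required activator ElnE is absent, so *morV* is not transcribed.
So MorV is not produced.
With no repressor bound, *jalL* is transcribed.

ON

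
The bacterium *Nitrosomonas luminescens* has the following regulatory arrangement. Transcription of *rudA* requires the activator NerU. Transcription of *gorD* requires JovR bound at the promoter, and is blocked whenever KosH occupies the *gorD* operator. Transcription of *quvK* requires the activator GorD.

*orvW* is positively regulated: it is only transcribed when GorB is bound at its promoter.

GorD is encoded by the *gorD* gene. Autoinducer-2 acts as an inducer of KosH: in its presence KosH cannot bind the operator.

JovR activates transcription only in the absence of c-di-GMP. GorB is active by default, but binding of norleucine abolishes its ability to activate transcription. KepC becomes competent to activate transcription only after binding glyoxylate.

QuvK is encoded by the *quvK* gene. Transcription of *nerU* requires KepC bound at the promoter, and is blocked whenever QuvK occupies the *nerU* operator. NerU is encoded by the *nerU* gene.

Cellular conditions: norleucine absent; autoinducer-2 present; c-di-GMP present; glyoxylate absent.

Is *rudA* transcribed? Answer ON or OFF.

OFF

c-di-GMP is present, so JovR is inactive.
Autoinducer-2 is present, so KosH is inactive.
Required activator JovR is absent, so *gorD* is not transcribed.
So GorD is not produced.
Required activator GorD is absent, so *quvK* is not transcribed.
So QuvK is not produced.
Glyoxylate is absent, so KepC is inactive.
Required activator KepC is absent, so *nerU* is not transcribed.
So NerU is not produced.
Required activator NerU is absent, so *rudA* is not transcribed.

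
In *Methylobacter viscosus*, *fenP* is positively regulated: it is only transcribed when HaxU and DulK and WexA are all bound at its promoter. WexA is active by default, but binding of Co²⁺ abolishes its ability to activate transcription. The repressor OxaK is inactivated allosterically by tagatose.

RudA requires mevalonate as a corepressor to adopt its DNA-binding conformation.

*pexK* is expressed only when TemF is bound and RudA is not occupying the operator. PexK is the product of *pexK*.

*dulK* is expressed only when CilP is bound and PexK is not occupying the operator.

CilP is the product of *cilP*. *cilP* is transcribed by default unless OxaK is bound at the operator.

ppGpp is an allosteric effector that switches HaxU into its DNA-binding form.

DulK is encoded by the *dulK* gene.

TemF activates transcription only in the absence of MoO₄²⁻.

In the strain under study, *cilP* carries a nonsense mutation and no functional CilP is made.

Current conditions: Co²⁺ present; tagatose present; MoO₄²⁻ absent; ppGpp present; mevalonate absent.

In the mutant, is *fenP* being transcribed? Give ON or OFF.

OFF

ppGpp is present, so HaxU is active.
Mevalonate is absent, so RudA is inactive.
MoO₄²⁻ is absent, so TemF is active.
No repressor is bound and TemF is active, so *pexK* is transcribed.
So PexK is produced and active.
CilP is non-functional in this strain, so it has no effect.
With repressor PexK bound, *dulK* is not transcribed.
So DulK is not produced.
Co²⁺ is present, so WexA is inactive.
Required activator DulK is absent, so *fenP* is not transcribed.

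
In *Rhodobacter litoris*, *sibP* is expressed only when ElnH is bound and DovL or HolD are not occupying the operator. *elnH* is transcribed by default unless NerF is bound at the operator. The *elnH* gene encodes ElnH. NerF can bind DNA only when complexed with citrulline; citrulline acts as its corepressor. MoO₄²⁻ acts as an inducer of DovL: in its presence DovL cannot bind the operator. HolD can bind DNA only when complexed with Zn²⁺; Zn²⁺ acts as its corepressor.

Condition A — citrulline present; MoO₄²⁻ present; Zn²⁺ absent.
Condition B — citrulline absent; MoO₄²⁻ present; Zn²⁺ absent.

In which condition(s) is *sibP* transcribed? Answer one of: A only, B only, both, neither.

B only

Condition A:
Citrulline is present, so NerF is active.
With repressor NerF bound, *elnH* is not transcribed.
So ElnH is not produced.
MoO₄²⁻ is present, so DovL is inactive.
Zn²⁺ is absent, so HolD is inactive.
Required activator ElnH is absent, so *sibP* is not transcribed.
→ *sibP* is OFF in A.
Condition B:
Citrulline is absent, so NerF is inactive.
With no repressor bound, *elnH* is transcribed.
So ElnH is produced and active.
MoO₄²⁻ is present, so DovL is inactive.
Zn²⁺ is absent, so HolD is inactive.
No repressor is bound and ElnH is active, so *sibP* is transcribed.
→ *sibP* is ON in B.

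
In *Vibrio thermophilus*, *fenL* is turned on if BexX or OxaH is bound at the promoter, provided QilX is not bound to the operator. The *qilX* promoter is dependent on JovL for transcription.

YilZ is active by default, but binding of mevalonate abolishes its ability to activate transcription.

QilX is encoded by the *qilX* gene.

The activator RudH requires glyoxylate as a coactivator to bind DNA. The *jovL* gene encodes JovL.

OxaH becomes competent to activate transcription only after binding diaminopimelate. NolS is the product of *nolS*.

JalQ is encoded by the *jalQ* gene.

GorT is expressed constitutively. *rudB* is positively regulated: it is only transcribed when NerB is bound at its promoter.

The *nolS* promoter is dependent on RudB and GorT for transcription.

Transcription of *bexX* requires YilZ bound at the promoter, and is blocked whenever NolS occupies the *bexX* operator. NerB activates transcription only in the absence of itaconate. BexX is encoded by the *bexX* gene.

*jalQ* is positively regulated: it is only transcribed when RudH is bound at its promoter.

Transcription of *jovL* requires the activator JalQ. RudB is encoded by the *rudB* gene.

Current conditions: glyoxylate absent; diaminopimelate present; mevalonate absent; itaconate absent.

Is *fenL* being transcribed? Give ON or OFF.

ON

Mevalonate is absent, so YilZ is active.
Itaconate is absent, so NerB is active.
No repressor is bound and NerB is active, so *rudB* is transcribed.
So RudB is produced and active.
GorT is produced constitutively and is active.
No repressor is bound and RudB and GorT are active, so *nolS* is transcribed.
So NolS is produced and active.
With repressor NolS bound, *bexX* is not transcribed.
So BexX is not produced.
Glyoxylate is absent, so RudH is inactive.
Required activator RudH is absent, so *jalQ* is not transcribed.
So JalQ is not produced.
Required activator JalQ is absent, so *jovL* is not transcribed.
So JovL is not produced.
Required activator JovL is absent, so *qilX* is not transcribed.
So QilX is not produced.
Diaminopimelate is present, so OxaH is active.
Activator OxaH is present, so *fenL* is transcribed.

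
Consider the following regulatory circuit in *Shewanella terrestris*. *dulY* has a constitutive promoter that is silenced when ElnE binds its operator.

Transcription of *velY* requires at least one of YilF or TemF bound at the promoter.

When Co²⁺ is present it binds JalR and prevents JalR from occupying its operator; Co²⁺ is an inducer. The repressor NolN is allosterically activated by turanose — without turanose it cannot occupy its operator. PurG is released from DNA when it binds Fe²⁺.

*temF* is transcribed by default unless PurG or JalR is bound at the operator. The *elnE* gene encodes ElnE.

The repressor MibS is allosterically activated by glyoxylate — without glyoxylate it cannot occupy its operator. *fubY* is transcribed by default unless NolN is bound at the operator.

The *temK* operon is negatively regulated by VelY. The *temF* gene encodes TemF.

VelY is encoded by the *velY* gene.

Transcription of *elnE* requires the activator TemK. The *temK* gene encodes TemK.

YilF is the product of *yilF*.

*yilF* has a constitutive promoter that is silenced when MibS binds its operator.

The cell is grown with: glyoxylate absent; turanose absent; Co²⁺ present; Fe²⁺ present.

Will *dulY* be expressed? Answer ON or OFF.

ON

Glyoxylate is absent, so MibS is inactive.
With no repressor bound, *yilF* is transcribed.
So YilF is produced and active.
Fe²⁺ is present, so PurG is inactive.
Co²⁺ is present, so JalR is inactive.
With no repressor bound, *temF* is transcribed.
So TemF is produced and active.
Activator YilF is present, so *velY* is transcribed.
So VelY is produced and active.
With repressor VelY bound, *temK* is not transcribed.
So TemK is not produced.
Required activator TemK is absent, so *elnE* is not transcribed.
So ElnE is not produced.
With no repressor bound, *dulY* is transcribed.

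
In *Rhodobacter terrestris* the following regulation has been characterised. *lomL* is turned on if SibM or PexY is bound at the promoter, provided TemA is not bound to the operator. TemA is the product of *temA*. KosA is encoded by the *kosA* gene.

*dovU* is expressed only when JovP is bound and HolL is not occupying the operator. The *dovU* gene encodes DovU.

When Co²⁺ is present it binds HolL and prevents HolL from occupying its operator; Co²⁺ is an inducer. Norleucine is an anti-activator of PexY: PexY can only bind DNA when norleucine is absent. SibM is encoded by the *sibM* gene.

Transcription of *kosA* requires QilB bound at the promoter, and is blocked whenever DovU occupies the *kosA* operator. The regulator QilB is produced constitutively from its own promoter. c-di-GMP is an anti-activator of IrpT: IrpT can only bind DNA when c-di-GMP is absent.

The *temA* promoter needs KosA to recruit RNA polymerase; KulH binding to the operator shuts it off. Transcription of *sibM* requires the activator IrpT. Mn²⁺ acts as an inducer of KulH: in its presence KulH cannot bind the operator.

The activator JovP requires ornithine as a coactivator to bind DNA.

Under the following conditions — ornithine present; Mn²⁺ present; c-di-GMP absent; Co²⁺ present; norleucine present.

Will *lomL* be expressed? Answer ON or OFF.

c-di-GMP is absent, so IrpT is active.
No repressor is bound and IrpT is active, so *sibM* is transcribed.
So SibM is produced and active.
QilB is produced constitutively and is active.
Ornithine is present, so JovP is active.
Co²⁺ is present, so HolL is inactive.
No repressor is bound and JovP is active, so *dovU* is transcribed.
So DovU is produced and active.
With repressor DovU bound, *kosA* is not transcribed.
So KosA is not produced.
Mn²⁺ is present, so KulH is inactive.
Required activator KosA is absent, so *temA* is not transcribed.
So TemA is not produced.
Norleucine is present, so PexY is inactive.
Activator SibM is present, so *lomL* is transcribed.

ON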